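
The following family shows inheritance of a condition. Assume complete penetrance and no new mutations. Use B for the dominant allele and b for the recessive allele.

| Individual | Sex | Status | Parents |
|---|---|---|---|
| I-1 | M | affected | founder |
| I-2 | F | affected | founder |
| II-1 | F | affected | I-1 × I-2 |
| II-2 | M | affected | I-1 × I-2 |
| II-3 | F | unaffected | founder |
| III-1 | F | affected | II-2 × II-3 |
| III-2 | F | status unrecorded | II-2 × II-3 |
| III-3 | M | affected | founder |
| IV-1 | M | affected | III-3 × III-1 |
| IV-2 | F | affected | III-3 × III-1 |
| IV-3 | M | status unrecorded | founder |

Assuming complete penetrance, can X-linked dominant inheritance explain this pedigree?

A consistent assignment under X-linked dominant exists: I-1 X^B Y, I-2 X^B X^B, II-1 X^B X^B, II-2 X^B Y, II-3 X^b X^b, III-1 X^B X^b, III-2 X^B X^b, III-3 X^B Y, IV-1 X^B Y, IV-2 X^B X^B, IV-3 X^B Y.
In this assignment every recorded phenotype matches its genotype and every non-founder's genotype is obtainable from its parents' genotypes, so the pedigree is consistent.

Yes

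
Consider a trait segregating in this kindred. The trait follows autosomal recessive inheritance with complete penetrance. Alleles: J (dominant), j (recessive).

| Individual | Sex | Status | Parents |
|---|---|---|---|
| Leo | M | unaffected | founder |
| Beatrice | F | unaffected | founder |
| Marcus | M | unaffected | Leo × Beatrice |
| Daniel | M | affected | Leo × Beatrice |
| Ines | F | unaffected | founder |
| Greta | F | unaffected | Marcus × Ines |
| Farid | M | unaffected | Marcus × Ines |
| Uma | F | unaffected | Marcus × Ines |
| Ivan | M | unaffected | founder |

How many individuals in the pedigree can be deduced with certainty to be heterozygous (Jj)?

2

Obligate heterozygotes: Leo is unaffected so carries J and passed j to Daniel (jj), so Leo is Jj; Beatrice is unaffected so carries J and passed j to Daniel (jj), so Beatrice is Jj.
Every other individual is either homozygous by phenotype or has at least one consistent homozygous assignment, so the count is 2.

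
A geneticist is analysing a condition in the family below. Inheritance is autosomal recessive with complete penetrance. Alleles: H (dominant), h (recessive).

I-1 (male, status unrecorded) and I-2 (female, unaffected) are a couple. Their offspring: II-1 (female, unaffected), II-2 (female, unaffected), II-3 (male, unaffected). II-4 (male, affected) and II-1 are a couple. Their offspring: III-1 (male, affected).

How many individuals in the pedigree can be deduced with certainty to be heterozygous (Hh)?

Obligate heterozygotes: II-1 is unaffected so carries H and passed h to III-1 (hh), so II-1 is Hh.
Every other individual is either homozygous by phenotype or has at least one consistent homozygous assignment, so the count is 1.

1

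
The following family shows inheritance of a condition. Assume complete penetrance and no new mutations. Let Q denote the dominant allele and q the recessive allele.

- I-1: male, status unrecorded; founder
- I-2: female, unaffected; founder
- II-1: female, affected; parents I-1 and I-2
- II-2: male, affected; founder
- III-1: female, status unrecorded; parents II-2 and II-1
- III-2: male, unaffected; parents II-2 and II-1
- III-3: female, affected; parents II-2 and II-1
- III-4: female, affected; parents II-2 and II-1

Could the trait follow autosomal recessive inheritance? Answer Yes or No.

Under autosomal recessive, III-2 (unaffected, male) cannot arise from II-2 (affected) × II-1 (affected).

No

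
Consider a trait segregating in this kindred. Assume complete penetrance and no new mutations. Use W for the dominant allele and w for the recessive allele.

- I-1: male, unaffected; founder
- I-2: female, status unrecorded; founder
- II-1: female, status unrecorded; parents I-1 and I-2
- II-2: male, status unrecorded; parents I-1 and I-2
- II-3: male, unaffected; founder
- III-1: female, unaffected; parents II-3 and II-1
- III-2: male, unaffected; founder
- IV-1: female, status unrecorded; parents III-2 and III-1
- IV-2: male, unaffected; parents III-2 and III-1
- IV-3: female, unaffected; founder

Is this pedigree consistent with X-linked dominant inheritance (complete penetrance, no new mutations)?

Yes

A consistent assignment under X-linked dominant exists: I-1 X^w Y, I-2 X^W X^W, II-1 X^W X^w, II-2 X^W Y, II-3 X^w Y, III-1 X^w X^w, III-2 X^w Y, IV-1 X^w X^w, IV-2 X^w Y, IV-3 X^w X^w.
In this assignment every recorded phenotype matches its genotype and every non-founder's genotype is obtainable from its parents' genotypes, so the pedigree is consistent.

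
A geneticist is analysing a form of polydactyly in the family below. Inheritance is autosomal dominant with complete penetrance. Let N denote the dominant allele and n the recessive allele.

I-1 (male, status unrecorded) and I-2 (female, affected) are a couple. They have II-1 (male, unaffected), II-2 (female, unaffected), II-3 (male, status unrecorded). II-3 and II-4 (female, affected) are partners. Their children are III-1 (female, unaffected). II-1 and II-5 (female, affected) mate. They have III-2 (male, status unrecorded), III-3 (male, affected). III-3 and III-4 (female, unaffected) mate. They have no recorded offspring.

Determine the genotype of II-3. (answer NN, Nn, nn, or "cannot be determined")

II-3's phenotype is unrecorded, and no parent or child forces a single allele at both positions; consistent genotype assignments exist with II-3 as Nn or nn.

cannot be determined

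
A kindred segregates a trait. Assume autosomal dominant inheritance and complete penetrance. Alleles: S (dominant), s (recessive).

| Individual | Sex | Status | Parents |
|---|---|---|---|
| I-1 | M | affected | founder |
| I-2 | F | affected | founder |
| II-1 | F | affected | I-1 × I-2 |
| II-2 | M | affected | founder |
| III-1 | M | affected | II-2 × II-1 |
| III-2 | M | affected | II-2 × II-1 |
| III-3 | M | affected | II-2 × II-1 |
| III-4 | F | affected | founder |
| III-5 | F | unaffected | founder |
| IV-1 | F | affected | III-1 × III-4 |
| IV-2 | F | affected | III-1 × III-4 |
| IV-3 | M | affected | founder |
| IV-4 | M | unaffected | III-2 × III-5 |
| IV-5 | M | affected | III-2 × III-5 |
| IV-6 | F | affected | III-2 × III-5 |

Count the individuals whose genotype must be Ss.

3

Obligate heterozygotes: III-2 is affected so carries S and passed s to IV-4 (ss), so III-2 is Ss; IV-5 is affected so carries S and received s from III-5 (ss), so IV-5 is Ss; IV-6 is affected so carries S and received s from III-5 (ss), so IV-6 is Ss.
Every other individual is either homozygous by phenotype or has at least one consistent homozygous assignment, so the count is 3.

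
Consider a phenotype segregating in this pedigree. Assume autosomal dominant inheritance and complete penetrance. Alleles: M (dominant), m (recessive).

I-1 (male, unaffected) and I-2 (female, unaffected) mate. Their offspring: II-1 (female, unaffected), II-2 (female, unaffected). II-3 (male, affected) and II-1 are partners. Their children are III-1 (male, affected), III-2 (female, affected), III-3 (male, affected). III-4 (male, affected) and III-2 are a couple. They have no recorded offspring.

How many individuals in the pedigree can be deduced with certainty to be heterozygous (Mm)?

Obligate heterozygotes: III-1 is affected so carries M and received m from II-1 (mm), so III-1 is Mm; III-2 is affected so carries M and received m from II-1 (mm), so III-2 is Mm; III-3 is affected so carries M and received m from II-1 (mm), so III-3 is Mm.
Every other individual is either homozygous by phenotype or has at least one consistent homozygous assignment, so the count is 3.

3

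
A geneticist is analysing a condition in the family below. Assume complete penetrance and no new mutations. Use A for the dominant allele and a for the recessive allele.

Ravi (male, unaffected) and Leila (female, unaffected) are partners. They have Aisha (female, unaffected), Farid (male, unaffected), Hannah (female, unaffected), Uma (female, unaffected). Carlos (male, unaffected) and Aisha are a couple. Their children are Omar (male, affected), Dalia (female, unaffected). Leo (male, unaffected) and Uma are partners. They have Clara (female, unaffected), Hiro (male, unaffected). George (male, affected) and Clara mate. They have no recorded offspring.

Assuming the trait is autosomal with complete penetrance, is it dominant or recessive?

Carlos and Aisha are both unaffected yet have an affected child Omar. Under dominance, an affected child requires at least one affected parent, so the trait cannot be dominant.

recessive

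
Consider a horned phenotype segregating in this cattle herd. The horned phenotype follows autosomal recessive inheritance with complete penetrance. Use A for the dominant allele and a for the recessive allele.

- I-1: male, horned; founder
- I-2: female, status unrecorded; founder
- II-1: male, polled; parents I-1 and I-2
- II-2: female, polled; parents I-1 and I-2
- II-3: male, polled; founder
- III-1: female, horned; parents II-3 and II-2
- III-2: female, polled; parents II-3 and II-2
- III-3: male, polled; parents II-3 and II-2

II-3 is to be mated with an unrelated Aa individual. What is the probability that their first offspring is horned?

1/4

II-3 is polled so carries A and passed a to III-1 (aa), so II-3 is Aa.
The cross gives 1/4 AA : 1/2 Aa : 1/4 aa, so P(offspring is horned) = 1/4.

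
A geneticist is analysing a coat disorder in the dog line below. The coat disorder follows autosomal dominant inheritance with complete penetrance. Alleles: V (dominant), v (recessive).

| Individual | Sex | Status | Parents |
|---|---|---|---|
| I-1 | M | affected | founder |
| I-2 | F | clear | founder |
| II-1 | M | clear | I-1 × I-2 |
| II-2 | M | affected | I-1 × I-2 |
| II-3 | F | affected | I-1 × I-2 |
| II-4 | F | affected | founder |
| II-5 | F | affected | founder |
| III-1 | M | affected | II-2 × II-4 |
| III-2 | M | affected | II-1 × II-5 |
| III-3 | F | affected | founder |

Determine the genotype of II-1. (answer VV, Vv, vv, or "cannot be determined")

vv

II-1 is clear, so II-1 is vv.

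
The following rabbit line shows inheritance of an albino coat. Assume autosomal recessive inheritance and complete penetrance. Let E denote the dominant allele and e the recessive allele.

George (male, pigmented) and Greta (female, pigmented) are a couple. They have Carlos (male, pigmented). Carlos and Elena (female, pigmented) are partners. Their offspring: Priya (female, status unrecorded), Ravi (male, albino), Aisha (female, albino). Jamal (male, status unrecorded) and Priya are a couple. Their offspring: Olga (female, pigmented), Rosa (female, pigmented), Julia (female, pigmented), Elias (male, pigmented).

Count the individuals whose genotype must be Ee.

Obligate heterozygotes: Carlos is pigmented so carries E and passed e to Ravi (ee), so Carlos is Ee; Elena is pigmented so carries E and passed e to Ravi (ee), so Elena is Ee.
Every other individual is either homozygous by phenotype or has at least one consistent homozygous assignment, so the count is 2.

2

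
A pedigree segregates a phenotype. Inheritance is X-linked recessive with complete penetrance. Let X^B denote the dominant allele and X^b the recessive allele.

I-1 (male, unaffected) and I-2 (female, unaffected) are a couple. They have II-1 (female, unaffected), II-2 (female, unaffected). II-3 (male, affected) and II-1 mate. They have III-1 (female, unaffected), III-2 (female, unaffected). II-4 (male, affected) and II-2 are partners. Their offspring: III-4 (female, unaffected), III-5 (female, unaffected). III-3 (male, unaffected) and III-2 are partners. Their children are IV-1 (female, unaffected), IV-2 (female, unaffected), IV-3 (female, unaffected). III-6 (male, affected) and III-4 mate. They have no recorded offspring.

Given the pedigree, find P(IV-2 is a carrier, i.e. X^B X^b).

III-3 is unaffected, so III-3 is X^B Y.
III-2 is unaffected so carries B and received b from II-3 (X^b Y), so III-2 is X^B X^b.
Their cross gives offspring ratios 1/2 X^B X^B : 1/2 X^B X^b. Conditioning on IV-2 being unaffected, P(X^B X^b) = 1/2 / 1 = 1/2.

1/2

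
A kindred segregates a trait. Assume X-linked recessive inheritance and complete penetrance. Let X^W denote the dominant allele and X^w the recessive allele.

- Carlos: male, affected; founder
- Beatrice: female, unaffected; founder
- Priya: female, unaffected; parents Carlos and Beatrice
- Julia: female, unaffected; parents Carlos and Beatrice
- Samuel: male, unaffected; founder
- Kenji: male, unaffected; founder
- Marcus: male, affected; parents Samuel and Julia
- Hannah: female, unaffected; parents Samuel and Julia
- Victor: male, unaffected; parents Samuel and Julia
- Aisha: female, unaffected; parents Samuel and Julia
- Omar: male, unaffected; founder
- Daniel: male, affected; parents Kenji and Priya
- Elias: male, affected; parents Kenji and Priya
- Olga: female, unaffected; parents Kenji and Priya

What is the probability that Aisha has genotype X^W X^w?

Samuel is unaffected, so Samuel is X^W Y.
Julia is unaffected so carries W and received w from Carlos (X^w Y), so Julia is X^W X^w.
Their cross gives offspring ratios 1/2 X^W X^W : 1/2 X^W X^w. Conditioning on Aisha being unaffected, P(X^W X^w) = 1/2 / 1 = 1/2.

1/2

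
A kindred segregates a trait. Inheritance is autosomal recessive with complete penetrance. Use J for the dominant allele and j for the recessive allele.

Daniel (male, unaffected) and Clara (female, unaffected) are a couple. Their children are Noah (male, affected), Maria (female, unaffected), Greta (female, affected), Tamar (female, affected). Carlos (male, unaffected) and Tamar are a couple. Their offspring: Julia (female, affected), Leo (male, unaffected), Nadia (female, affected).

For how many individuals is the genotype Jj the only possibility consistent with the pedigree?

Obligate heterozygotes: Daniel is unaffected so carries J and passed j to Noah (jj), so Daniel is Jj; Clara is unaffected so carries J and passed j to Noah (jj), so Clara is Jj; Carlos is unaffected so carries J and passed j to Julia (jj), so Carlos is Jj; Leo is unaffected so carries J and received j from Tamar (jj), so Leo is Jj.
Every other individual is either homozygous by phenotype or has at least one consistent homozygous assignment, so the count is 4.

4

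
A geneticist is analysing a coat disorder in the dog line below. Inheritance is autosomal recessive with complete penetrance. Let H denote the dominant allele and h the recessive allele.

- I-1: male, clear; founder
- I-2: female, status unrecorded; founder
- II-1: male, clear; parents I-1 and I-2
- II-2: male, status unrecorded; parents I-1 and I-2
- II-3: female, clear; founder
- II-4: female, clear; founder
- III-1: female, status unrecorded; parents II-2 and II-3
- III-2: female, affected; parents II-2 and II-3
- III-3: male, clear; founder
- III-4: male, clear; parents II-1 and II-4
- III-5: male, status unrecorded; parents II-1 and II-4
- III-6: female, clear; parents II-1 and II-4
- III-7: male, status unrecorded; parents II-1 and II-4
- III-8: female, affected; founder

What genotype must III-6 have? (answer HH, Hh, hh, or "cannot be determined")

III-6's phenotype allows HH or Hh, and no parent or child forces a single allele at both positions; consistent genotype assignments exist with III-6 as HH or Hh.

cannot be determined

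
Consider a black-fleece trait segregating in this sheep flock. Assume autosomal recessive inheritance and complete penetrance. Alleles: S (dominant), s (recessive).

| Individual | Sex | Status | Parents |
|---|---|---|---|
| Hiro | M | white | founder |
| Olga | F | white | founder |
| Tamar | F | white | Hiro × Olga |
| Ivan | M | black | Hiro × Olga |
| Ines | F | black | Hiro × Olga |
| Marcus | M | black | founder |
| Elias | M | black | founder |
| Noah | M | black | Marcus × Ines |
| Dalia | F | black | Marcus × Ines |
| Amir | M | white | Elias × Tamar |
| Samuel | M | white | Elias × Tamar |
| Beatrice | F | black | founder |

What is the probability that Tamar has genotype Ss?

Hiro is white so carries S and passed s to Ivan (ss), so Hiro is Ss.
Olga is white so carries S and passed s to Ivan (ss), so Olga is Ss.
Their cross gives offspring ratios 1/4 SS : 1/2 Ss : 1/4 ss. Conditioning on Tamar being white, P(Ss) = 1/2 / 3/4 = 2/3 before taking Tamar's own offspring into account.
Elias is black, so Elias is ss.
Now use Tamar's offspring. Probability of each recorded status — white son Amir: 1/2 if Tamar is Ss, 1 if SS; white son Samuel: 1/2 if Tamar is Ss, 1 if SS.
Bayes: P(Ss) = 2/3·1/4 / (2/3·1/4 + 1/3·1) = 1/3.

1/3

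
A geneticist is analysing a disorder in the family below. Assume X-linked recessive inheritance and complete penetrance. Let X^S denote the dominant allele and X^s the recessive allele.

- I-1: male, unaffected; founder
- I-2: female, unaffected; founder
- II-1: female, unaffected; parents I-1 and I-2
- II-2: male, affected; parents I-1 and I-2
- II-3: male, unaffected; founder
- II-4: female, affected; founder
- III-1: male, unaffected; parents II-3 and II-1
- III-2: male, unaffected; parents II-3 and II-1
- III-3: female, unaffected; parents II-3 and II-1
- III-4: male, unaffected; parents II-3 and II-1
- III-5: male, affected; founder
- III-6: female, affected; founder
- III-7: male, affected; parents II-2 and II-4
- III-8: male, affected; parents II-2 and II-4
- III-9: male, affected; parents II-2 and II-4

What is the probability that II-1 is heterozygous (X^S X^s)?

1/9

I-1 is unaffected, so I-1 is X^S Y.
I-2 is unaffected so carries S and passed s to II-2 (X^s Y), so I-2 is X^S X^s.
Their cross gives offspring ratios 1/2 X^S X^S : 1/2 X^S X^s. Conditioning on II-1 being unaffected, P(X^S X^s) = 1/2 / 1 = 1/2 before taking II-1's own offspring into account.
II-3 is unaffected, so II-3 is X^S Y.
Now use II-1's offspring. Probability of each recorded status — unaffected son III-1: 1/2 if II-1 is X^S X^s, 1 if X^S X^S; unaffected son III-2: 1/2 if II-1 is X^S X^s, 1 if X^S X^S; unaffected son III-4: 1/2 if II-1 is X^S X^s, 1 if X^S X^S. (III-3: equally likely either way, so uninformative.)
Bayes: P(X^S X^s) = 1/2·1/8 / (1/2·1/8 + 1/2·1) = 1/9.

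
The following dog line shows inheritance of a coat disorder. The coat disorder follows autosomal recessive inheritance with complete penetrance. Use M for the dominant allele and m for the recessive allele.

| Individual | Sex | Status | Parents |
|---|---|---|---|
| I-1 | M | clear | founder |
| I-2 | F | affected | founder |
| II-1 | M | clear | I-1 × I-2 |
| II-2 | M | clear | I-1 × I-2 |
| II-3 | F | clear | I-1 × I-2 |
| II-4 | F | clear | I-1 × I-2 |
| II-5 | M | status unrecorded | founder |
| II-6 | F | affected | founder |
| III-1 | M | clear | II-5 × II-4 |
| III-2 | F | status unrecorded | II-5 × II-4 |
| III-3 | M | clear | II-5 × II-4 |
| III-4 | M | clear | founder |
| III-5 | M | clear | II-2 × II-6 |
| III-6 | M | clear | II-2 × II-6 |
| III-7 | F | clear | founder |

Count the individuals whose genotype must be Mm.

Obligate heterozygotes: II-1 is clear so carries M and received m from I-2 (mm), so II-1 is Mm; II-2 is clear so carries M and received m from I-2 (mm), so II-2 is Mm; II-3 is clear so carries M and received m from I-2 (mm), so II-3 is Mm; II-4 is clear so carries M and received m from I-2 (mm), so II-4 is Mm; III-5 is clear so carries M and received m from II-6 (mm), so III-5 is Mm; III-6 is clear so carries M and received m from II-6 (mm), so III-6 is Mm.
Every other individual is either homozygous by phenotype or has at least one consistent homozygous assignment, so the count is 6.

6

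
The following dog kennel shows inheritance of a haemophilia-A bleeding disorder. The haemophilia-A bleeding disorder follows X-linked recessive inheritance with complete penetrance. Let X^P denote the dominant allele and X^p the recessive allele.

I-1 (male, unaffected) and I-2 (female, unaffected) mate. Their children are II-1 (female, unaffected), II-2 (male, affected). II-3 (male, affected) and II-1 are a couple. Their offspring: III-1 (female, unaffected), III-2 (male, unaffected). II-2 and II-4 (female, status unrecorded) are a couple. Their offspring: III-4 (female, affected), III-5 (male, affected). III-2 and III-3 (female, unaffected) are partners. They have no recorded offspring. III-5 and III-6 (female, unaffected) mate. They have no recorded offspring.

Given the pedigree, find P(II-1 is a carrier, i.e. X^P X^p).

1/5

I-1 is unaffected, so I-1 is X^P Y.
I-2 is unaffected so carries P and passed p to II-2 (X^p Y), so I-2 is X^P X^p.
Their cross gives offspring ratios 1/2 X^P X^P : 1/2 X^P X^p. Conditioning on II-1 being unaffected, P(X^P X^p) = 1/2 / 1 = 1/2 before taking II-1's own offspring into account.
II-3 is affected, so II-3 is X^p Y.
Now use II-1's offspring. Probability of each recorded status — unaffected daughter III-1: 1/2 if II-1 is X^P X^p, 1 if X^P X^P; unaffected son III-2: 1/2 if II-1 is X^P X^p, 1 if X^P X^P.
Bayes: P(X^P X^p) = 1/2·1/4 / (1/2·1/4 + 1/2·1) = 1/5.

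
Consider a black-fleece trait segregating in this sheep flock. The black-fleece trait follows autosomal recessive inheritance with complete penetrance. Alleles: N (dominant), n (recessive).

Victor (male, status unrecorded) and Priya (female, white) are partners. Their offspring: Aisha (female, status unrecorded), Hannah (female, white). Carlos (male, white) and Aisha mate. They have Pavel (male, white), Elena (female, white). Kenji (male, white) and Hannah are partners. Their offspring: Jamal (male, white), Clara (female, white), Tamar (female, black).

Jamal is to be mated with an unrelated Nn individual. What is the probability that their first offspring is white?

Kenji is white so carries N and passed n to Tamar (nn), so Kenji is Nn.
Hannah is white so carries N and passed n to Tamar (nn), so Hannah is Nn.
Jamal is a white offspring of Kenji (Nn) × Hannah (Nn), whose cross gives 1/4 NN : 1/2 Nn : 1/4 nn; conditioning on being white, Jamal is NN with probability 1/3, Nn with probability 2/3.
Summing over parental genotype combinations, P(offspring is white) = 1/3·1 + 2/3·3/4 = 5/6.

5/6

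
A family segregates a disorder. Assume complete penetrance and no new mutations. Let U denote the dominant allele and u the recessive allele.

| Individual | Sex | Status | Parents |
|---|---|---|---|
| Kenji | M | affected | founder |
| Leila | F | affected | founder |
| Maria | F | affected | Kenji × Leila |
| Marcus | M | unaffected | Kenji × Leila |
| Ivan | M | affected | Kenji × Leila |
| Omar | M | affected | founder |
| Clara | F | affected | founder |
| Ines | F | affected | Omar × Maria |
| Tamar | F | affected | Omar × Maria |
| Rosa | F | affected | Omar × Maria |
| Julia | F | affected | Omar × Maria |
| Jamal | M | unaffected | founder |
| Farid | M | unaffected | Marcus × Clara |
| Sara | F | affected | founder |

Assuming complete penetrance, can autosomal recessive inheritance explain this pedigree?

No

Under autosomal recessive, Marcus (unaffected, male) cannot arise from Kenji (affected) × Leila (affected).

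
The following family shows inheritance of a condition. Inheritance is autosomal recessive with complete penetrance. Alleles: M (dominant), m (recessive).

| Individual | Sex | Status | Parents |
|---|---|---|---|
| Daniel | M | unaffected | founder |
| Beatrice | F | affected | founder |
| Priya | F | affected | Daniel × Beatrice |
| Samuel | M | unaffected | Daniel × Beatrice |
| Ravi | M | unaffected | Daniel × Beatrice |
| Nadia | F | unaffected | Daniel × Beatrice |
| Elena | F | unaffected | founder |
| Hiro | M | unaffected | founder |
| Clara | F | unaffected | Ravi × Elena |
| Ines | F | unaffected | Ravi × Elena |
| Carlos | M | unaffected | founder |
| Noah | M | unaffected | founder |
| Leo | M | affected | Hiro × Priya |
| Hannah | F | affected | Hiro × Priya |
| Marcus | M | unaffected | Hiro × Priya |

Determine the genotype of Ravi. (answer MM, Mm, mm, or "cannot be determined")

From phenotype alone, Ravi is MM or Mm.
Ravi is unaffected so carries M and received m from Beatrice (mm), so Ravi is Mm.

Mm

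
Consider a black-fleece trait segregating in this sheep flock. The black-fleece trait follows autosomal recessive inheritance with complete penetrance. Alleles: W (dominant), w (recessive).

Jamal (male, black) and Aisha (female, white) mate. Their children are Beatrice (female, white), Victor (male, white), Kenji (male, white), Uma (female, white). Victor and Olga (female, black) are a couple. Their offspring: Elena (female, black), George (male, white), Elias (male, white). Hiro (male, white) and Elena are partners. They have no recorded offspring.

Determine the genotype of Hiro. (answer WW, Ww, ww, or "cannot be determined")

cannot be determined

Hiro's phenotype allows WW or Ww, and no parent or child forces a single allele at both positions; consistent genotype assignments exist with Hiro as WW or Ww.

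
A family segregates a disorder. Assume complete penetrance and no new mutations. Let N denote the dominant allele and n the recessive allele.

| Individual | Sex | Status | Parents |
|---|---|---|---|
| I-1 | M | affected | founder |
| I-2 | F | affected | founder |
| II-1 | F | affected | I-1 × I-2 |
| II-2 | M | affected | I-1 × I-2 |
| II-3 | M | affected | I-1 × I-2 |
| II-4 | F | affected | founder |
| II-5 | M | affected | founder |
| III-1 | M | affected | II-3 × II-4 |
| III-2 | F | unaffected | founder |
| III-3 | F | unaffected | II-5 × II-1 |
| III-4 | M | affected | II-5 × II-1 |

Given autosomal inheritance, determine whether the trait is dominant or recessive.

II-5 and II-1 are both affected yet have an unaffected child III-3. Under a recessive model two affected parents are homozygous and every child would be affected, so the trait cannot be recessive.

dominant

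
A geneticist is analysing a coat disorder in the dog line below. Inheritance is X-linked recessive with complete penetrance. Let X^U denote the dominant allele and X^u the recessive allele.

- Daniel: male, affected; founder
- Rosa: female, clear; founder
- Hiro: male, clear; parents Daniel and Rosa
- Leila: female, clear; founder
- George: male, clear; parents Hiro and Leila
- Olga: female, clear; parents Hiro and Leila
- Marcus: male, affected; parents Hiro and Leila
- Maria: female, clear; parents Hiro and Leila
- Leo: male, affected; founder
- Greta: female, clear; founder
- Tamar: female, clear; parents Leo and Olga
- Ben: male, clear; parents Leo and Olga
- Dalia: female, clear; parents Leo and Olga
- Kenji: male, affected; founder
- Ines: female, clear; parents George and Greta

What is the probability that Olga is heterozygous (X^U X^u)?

1/9

Hiro is clear, so Hiro is X^U Y.
Leila is clear so carries U and passed u to Marcus (X^u Y), so Leila is X^U X^u.
Their cross gives offspring ratios 1/2 X^U X^U : 1/2 X^U X^u. Conditioning on Olga being clear, P(X^U X^u) = 1/2 / 1 = 1/2 before taking Olga's own offspring into account.
Leo is affected, so Leo is X^u Y.
Now use Olga's offspring. Probability of each recorded status — clear daughter Tamar: 1/2 if Olga is X^U X^u, 1 if X^U X^U; clear son Ben: 1/2 if Olga is X^U X^u, 1 if X^U X^U; clear daughter Dalia: 1/2 if Olga is X^U X^u, 1 if X^U X^U.
Bayes: P(X^U X^u) = 1/2·1/8 / (1/2·1/8 + 1/2·1) = 1/9.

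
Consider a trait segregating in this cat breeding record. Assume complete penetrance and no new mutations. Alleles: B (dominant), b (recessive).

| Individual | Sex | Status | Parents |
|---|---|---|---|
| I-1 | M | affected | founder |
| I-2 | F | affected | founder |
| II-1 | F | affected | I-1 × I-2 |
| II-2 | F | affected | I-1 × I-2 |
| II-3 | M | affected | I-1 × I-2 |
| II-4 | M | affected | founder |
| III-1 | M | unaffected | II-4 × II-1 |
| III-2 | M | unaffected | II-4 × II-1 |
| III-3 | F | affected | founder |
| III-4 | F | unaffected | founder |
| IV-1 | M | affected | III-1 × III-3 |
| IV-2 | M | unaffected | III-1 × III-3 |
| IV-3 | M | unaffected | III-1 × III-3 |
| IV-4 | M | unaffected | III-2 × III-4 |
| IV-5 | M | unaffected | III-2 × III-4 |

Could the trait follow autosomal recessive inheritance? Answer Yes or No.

No

Under autosomal recessive, III-1 (unaffected, male) cannot arise from II-4 (affected) × II-1 (affected).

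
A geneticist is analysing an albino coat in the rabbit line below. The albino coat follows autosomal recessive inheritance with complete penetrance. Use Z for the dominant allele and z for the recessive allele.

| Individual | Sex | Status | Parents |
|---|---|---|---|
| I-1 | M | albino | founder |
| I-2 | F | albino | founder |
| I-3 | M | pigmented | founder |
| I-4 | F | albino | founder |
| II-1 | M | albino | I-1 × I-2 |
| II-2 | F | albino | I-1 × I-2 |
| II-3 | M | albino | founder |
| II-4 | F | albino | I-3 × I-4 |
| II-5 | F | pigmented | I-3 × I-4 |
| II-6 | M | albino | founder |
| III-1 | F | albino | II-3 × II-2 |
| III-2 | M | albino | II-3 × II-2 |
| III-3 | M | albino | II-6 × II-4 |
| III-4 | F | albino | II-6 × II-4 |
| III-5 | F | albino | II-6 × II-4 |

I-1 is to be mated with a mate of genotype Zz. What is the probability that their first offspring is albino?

1/2

I-1 is albino, so I-1 is zz.
The cross gives 1/2 Zz : 1/2 zz, so P(offspring is albino) = 1/2.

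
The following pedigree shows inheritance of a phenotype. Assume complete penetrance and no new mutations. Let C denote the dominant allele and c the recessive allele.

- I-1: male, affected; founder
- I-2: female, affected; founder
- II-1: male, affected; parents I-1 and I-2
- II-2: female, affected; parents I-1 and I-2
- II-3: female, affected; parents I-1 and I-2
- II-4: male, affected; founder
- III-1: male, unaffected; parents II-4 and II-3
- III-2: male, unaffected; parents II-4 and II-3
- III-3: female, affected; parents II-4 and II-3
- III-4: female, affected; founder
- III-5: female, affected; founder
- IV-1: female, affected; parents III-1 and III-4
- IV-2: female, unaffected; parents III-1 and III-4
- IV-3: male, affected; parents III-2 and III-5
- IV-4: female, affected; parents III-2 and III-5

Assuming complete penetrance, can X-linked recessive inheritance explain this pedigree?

Under X-linked recessive, III-1 (unaffected, male) cannot arise from II-4 (affected) × II-3 (affected).

No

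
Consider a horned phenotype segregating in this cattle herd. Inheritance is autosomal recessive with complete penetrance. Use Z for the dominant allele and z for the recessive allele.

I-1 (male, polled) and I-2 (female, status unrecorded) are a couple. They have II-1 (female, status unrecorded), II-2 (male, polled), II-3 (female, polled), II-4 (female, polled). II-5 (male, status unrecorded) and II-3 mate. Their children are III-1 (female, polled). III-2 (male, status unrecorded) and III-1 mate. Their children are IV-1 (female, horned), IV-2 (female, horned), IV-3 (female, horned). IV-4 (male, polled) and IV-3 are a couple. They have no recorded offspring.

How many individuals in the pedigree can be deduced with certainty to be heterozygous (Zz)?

Obligate heterozygotes: III-1 is polled so carries Z and passed z to IV-1 (zz), so III-1 is Zz.
Every other individual is either homozygous by phenotype or has at least one consistent homozygous assignment, so the count is 1.

1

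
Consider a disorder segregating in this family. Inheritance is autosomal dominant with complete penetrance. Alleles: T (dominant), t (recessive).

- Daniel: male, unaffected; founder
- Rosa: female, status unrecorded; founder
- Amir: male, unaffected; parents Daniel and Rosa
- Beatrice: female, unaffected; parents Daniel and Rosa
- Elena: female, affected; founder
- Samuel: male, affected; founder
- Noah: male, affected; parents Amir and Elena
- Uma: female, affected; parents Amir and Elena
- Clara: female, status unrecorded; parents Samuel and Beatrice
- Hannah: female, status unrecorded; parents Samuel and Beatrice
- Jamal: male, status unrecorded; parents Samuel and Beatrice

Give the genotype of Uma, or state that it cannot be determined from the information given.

Tt

From phenotype alone, Uma is TT or Tt.
Uma is affected so carries T and received t from Amir (tt), so Uma is Tt.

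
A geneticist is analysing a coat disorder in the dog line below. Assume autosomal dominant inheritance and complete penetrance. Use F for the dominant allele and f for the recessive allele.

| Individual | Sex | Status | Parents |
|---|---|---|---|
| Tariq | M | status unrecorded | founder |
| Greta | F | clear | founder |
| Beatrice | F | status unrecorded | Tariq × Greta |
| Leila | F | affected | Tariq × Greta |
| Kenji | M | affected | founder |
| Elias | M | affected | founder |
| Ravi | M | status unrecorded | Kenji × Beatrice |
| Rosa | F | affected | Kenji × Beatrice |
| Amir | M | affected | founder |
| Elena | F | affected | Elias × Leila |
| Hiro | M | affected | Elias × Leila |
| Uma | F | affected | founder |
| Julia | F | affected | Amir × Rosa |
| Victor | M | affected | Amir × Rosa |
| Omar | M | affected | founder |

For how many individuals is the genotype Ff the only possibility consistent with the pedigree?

1

Obligate heterozygotes: Leila is affected so carries F and received f from Greta (ff), so Leila is Ff.
Every other individual is either homozygous by phenotype or has at least one consistent homozygous assignment, so the count is 1.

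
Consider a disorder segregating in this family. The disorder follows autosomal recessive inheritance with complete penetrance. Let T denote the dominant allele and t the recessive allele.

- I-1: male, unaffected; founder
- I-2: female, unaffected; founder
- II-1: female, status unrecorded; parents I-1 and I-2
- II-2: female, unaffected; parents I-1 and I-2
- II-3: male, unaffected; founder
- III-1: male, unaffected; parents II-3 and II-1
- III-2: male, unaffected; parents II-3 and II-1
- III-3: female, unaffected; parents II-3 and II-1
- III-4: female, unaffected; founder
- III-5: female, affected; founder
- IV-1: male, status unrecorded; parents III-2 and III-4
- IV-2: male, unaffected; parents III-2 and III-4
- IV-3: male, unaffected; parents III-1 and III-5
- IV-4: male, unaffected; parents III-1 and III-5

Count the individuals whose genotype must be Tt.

Obligate heterozygotes: IV-3 is unaffected so carries T and received t from III-5 (tt), so IV-3 is Tt; IV-4 is unaffected so carries T and received t from III-5 (tt), so IV-4 is Tt.
Every other individual is either homozygous by phenotype or has at least one consistent homozygous assignment, so the count is 2.

2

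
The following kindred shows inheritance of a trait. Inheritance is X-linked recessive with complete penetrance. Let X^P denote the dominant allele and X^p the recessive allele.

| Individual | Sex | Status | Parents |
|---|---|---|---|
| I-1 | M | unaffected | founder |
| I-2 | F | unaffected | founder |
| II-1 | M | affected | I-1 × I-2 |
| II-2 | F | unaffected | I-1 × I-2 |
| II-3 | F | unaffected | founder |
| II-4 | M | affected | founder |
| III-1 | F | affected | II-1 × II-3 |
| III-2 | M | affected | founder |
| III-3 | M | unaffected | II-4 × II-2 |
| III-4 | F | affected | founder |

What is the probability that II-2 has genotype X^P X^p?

I-1 is unaffected, so I-1 is X^P Y.
I-2 is unaffected so carries P and passed p to II-1 (X^p Y), so I-2 is X^P X^p.
Their cross gives offspring ratios 1/2 X^P X^P : 1/2 X^P X^p. Conditioning on II-2 being unaffected, P(X^P X^p) = 1/2 / 1 = 1/2 before taking II-2's own offspring into account.
II-4 is affected, so II-4 is X^p Y.
Now use II-2's offspring. Probability of each recorded status — unaffected son III-3: 1/2 if II-2 is X^P X^p, 1 if X^P X^P.
Bayes: P(X^P X^p) = 1/2·1/2 / (1/2·1/2 + 1/2·1) = 1/3.

1/3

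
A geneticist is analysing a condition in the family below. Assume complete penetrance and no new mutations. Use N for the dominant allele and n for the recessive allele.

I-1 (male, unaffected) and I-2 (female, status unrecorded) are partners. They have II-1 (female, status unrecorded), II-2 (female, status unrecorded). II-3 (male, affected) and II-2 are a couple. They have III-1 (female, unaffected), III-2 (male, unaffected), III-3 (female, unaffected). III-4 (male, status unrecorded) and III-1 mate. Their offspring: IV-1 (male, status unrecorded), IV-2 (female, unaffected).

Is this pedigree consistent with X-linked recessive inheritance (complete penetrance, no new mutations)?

A consistent assignment under X-linked recessive exists: I-1 X^N Y, I-2 X^N X^N, II-1 X^N X^N, II-2 X^N X^N, II-3 X^n Y, III-1 X^N X^n, III-2 X^N Y, III-3 X^N X^n, III-4 X^N Y, IV-1 X^N Y, IV-2 X^N X^N.
In this assignment every recorded phenotype matches its genotype and every non-founder's genotype is obtainable from its parents' genotypes, so the pedigree is consistent.

Yes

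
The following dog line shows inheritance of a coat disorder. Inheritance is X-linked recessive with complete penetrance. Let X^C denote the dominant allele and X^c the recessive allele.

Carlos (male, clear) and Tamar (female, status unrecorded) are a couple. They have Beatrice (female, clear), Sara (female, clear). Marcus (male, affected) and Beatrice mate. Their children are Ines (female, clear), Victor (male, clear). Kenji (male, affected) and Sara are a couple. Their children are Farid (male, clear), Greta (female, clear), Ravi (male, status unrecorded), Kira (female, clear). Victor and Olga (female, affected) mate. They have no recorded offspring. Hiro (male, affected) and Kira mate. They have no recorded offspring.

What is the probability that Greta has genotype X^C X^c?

Greta is clear so carries C and received c from Kenji (X^c Y), so Greta is X^C X^c, giving P(X^C X^c) = 1.

1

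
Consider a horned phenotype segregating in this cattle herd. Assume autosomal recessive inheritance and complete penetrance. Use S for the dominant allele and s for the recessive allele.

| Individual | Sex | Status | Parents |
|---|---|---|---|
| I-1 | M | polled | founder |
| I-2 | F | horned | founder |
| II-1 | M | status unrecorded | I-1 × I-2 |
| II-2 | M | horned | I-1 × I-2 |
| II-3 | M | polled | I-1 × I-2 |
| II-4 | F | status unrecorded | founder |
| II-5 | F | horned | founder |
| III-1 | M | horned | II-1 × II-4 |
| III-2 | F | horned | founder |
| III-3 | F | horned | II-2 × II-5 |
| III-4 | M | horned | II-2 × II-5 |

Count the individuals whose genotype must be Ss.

2

Obligate heterozygotes: I-1 is polled so carries S and passed s to II-2 (ss), so I-1 is Ss; II-3 is polled so carries S and received s from I-2 (ss), so II-3 is Ss.
Every other individual is either homozygous by phenotype or has at least one consistent homozygous assignment, so the count is 2.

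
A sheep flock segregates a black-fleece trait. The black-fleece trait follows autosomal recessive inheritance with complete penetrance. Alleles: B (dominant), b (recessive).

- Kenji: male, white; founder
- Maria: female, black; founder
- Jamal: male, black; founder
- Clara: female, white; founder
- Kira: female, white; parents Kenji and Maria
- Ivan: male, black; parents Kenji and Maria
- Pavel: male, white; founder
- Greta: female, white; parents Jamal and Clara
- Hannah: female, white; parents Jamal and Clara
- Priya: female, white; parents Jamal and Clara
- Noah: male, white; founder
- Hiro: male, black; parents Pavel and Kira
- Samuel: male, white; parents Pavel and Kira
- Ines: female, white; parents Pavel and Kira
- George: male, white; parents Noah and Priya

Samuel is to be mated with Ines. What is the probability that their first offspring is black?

1/9

Pavel is white so carries B and passed b to Hiro (bb), so Pavel is Bb.
Kira is white so carries B and received b from Maria (bb), so Kira is Bb.
Samuel is a white offspring of Pavel (Bb) × Kira (Bb), whose cross gives 1/4 BB : 1/2 Bb : 1/4 bb; conditioning on being white, Samuel is BB with probability 1/3, Bb with probability 2/3.
Ines is a white offspring of Pavel (Bb) × Kira (Bb), whose cross gives 1/4 BB : 1/2 Bb : 1/4 bb; conditioning on being white, Ines is BB with probability 1/3, Bb with probability 2/3.
Summing over parental genotype combinations, P(offspring is black) = 4/9·1/4 = 1/9.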